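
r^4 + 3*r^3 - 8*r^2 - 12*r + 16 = (r - 2)*(r - 1)*(r + 2)*(r + 4)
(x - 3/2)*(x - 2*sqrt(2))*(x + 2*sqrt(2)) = x^3 - 3*x^2/2 - 8*x + 12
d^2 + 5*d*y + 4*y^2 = (d + y)*(d + 4*y)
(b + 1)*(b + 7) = b^2 + 8*b + 7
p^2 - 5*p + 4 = (p - 4)*(p - 1)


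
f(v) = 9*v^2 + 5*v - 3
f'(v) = 18*v + 5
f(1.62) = 28.72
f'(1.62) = 34.16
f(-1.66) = 13.50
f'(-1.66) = -24.88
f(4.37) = 190.72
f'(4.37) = 83.66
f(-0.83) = -0.95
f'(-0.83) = -9.94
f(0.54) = 2.32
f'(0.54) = 14.72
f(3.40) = 118.04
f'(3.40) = 66.20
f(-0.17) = -3.59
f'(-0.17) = 1.94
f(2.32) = 57.04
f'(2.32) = 46.76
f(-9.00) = 681.00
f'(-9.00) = -157.00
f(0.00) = -3.00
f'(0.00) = 5.00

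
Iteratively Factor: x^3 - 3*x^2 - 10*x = (x)*(x^2 - 3*x - 10) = x*(x + 2)*(x - 5)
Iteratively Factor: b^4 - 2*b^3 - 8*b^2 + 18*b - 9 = (b - 1)*(b^3 - b^2 - 9*b + 9) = (b - 3)*(b - 1)*(b^2 + 2*b - 3) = (b - 3)*(b - 1)*(b + 3)*(b - 1)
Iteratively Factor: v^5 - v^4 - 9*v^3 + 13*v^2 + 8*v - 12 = (v - 2)*(v^4 + v^3 - 7*v^2 - v + 6) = (v - 2)*(v - 1)*(v^3 + 2*v^2 - 5*v - 6) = (v - 2)^2*(v - 1)*(v^2 + 4*v + 3) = (v - 2)^2*(v - 1)*(v + 3)*(v + 1)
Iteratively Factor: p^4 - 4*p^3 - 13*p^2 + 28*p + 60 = (p + 2)*(p^3 - 6*p^2 - p + 30) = (p - 3)*(p + 2)*(p^2 - 3*p - 10) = (p - 5)*(p - 3)*(p + 2)*(p + 2)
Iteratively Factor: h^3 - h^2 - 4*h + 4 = (h + 2)*(h^2 - 3*h + 2) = (h - 2)*(h + 2)*(h - 1)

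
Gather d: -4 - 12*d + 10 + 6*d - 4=2 - 6*d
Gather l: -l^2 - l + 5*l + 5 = -l^2 + 4*l + 5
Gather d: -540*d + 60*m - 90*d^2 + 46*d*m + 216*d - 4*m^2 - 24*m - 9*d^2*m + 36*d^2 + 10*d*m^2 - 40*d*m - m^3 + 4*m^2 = d^2*(-9*m - 54) + d*(10*m^2 + 6*m - 324) - m^3 + 36*m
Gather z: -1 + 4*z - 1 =4*z - 2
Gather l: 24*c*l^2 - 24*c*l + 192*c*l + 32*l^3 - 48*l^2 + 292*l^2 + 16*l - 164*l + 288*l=32*l^3 + l^2*(24*c + 244) + l*(168*c + 140)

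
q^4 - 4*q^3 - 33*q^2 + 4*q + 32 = (q - 8)*(q - 1)*(q + 1)*(q + 4)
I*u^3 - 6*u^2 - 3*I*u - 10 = (u + 2*I)*(u + 5*I)*(I*u + 1)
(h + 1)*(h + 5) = h^2 + 6*h + 5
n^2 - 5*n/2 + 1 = (n - 2)*(n - 1/2)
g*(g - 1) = g^2 - g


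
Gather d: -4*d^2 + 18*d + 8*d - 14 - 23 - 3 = -4*d^2 + 26*d - 40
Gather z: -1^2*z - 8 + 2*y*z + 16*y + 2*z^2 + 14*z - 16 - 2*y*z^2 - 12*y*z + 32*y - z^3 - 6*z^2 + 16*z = 48*y - z^3 + z^2*(-2*y - 4) + z*(29 - 10*y) - 24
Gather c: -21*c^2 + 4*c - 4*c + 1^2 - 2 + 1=-21*c^2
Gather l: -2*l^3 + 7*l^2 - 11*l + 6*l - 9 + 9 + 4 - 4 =-2*l^3 + 7*l^2 - 5*l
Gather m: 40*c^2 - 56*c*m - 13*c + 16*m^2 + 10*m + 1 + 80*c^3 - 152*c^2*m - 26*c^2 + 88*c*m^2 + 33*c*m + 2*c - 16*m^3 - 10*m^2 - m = 80*c^3 + 14*c^2 - 11*c - 16*m^3 + m^2*(88*c + 6) + m*(-152*c^2 - 23*c + 9) + 1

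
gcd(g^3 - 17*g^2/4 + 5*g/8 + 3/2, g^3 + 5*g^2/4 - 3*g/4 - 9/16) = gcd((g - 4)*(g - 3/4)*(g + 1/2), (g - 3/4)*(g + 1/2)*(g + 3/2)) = g^2 - g/4 - 3/8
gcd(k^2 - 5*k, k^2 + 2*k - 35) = k - 5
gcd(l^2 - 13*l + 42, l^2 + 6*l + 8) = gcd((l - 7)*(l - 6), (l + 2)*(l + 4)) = 1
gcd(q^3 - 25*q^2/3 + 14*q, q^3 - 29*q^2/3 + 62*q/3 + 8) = q - 6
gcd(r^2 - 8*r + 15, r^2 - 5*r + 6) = r - 3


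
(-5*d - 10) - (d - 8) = -6*d - 2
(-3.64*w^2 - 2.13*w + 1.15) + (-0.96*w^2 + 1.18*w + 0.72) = -4.6*w^2 - 0.95*w + 1.87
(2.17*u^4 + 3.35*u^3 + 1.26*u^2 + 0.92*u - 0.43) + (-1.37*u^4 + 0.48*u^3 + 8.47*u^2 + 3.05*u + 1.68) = 0.8*u^4 + 3.83*u^3 + 9.73*u^2 + 3.97*u + 1.25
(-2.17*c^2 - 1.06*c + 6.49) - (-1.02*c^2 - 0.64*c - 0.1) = -1.15*c^2 - 0.42*c + 6.59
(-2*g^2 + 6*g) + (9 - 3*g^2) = -5*g^2 + 6*g + 9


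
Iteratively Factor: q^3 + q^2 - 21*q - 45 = (q - 5)*(q^2 + 6*q + 9) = (q - 5)*(q + 3)*(q + 3)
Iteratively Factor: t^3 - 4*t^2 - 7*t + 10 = (t + 2)*(t^2 - 6*t + 5) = (t - 1)*(t + 2)*(t - 5)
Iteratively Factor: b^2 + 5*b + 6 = (b + 3)*(b + 2)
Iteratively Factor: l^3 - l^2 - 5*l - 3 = (l + 1)*(l^2 - 2*l - 3) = (l - 3)*(l + 1)*(l + 1)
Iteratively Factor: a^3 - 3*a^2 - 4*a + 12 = (a - 3)*(a^2 - 4) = (a - 3)*(a + 2)*(a - 2)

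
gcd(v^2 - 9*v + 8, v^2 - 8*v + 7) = v - 1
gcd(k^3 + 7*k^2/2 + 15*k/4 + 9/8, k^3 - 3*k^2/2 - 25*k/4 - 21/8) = k^2 + 2*k + 3/4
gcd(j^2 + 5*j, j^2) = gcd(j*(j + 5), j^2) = j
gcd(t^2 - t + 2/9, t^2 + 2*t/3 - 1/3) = t - 1/3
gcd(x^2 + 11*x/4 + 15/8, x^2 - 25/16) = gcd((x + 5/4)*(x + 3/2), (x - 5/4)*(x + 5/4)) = x + 5/4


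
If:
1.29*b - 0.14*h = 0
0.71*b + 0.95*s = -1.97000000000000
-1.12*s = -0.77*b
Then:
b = -1.45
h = -13.32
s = -0.99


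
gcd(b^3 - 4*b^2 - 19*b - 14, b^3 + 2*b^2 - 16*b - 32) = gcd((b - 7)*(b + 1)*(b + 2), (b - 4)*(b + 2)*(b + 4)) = b + 2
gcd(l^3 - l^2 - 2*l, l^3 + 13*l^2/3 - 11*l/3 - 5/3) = 1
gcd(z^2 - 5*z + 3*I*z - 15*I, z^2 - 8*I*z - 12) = 1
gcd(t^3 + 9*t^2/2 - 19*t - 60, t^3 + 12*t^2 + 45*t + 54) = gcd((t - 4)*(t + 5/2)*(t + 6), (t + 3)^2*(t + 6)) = t + 6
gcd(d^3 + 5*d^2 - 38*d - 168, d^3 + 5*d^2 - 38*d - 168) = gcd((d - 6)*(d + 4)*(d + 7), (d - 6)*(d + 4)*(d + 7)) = d^3 + 5*d^2 - 38*d - 168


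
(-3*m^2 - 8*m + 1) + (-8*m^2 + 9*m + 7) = -11*m^2 + m + 8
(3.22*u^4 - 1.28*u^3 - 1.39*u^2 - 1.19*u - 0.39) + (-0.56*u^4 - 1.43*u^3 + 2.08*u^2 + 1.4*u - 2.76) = 2.66*u^4 - 2.71*u^3 + 0.69*u^2 + 0.21*u - 3.15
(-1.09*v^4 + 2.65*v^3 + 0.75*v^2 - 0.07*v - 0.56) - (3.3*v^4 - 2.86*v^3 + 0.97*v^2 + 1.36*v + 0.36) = -4.39*v^4 + 5.51*v^3 - 0.22*v^2 - 1.43*v - 0.92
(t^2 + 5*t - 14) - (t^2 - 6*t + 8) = 11*t - 22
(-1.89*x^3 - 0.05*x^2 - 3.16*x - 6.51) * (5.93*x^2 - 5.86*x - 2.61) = -11.2077*x^5 + 10.7789*x^4 - 13.5129*x^3 - 19.9562*x^2 + 46.3962*x + 16.9911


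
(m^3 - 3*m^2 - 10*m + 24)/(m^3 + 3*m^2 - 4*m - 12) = (m - 4)/(m + 2)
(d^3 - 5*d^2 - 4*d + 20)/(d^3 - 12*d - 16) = (d^2 - 7*d + 10)/(d^2 - 2*d - 8)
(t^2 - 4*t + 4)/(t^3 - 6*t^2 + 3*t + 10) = (t - 2)/(t^2 - 4*t - 5)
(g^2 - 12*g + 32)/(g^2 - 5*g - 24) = (g - 4)/(g + 3)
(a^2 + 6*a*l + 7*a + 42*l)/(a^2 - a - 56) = (a + 6*l)/(a - 8)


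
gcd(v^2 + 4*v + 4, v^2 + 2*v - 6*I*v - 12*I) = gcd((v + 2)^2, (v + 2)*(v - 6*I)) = v + 2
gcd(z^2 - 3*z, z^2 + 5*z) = z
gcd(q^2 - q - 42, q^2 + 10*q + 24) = q + 6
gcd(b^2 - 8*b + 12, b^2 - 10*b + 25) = 1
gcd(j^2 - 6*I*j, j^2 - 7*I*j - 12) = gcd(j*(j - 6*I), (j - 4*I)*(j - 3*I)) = 1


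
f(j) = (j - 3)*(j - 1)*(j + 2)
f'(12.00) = 379.00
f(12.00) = 1386.00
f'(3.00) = 10.00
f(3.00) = 0.00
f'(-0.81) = 0.21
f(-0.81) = 8.21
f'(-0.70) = -0.73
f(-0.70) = 8.18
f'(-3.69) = 50.61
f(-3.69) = -53.03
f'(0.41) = -6.14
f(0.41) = 3.68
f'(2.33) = 1.97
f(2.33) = -3.86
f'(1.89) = -1.84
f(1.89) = -3.84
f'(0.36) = -6.05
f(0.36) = 3.99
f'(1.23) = -5.38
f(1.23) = -1.31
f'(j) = (j - 3)*(j - 1) + (j - 3)*(j + 2) + (j - 1)*(j + 2)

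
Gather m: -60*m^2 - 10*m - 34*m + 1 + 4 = -60*m^2 - 44*m + 5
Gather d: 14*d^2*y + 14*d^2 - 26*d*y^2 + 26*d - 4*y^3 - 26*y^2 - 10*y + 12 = d^2*(14*y + 14) + d*(26 - 26*y^2) - 4*y^3 - 26*y^2 - 10*y + 12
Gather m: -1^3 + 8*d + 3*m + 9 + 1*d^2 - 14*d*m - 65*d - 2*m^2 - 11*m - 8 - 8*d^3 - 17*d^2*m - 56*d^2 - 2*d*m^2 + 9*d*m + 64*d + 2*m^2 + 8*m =-8*d^3 - 55*d^2 - 2*d*m^2 + 7*d + m*(-17*d^2 - 5*d)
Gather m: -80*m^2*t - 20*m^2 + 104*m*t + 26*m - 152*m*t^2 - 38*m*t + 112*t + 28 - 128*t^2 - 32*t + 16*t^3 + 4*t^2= m^2*(-80*t - 20) + m*(-152*t^2 + 66*t + 26) + 16*t^3 - 124*t^2 + 80*t + 28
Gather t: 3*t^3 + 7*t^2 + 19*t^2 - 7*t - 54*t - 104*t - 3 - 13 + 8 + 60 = 3*t^3 + 26*t^2 - 165*t + 52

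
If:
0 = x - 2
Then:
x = 2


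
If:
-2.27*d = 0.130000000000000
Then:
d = -0.06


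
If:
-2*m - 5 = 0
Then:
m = -5/2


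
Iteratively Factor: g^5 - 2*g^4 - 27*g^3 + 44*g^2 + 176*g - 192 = (g - 4)*(g^4 + 2*g^3 - 19*g^2 - 32*g + 48) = (g - 4)^2*(g^3 + 6*g^2 + 5*g - 12) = (g - 4)^2*(g + 3)*(g^2 + 3*g - 4) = (g - 4)^2*(g - 1)*(g + 3)*(g + 4)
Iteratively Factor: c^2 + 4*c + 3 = (c + 1)*(c + 3)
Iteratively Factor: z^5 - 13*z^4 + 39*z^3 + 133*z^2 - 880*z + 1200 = (z + 4)*(z^4 - 17*z^3 + 107*z^2 - 295*z + 300) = (z - 3)*(z + 4)*(z^3 - 14*z^2 + 65*z - 100) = (z - 5)*(z - 3)*(z + 4)*(z^2 - 9*z + 20) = (z - 5)*(z - 4)*(z - 3)*(z + 4)*(z - 5)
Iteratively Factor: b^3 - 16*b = (b + 4)*(b^2 - 4*b) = b*(b + 4)*(b - 4)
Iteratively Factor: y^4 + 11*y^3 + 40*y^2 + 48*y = (y + 4)*(y^3 + 7*y^2 + 12*y) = (y + 4)^2*(y^2 + 3*y) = y*(y + 4)^2*(y + 3)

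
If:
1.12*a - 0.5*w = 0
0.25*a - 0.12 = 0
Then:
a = 0.48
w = 1.08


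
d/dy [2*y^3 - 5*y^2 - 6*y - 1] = 6*y^2 - 10*y - 6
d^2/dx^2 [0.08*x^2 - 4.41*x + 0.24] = 0.160000000000000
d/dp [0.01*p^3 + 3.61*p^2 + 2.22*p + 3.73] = 0.03*p^2 + 7.22*p + 2.22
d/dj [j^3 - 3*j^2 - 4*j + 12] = 3*j^2 - 6*j - 4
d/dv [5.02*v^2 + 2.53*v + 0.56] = 10.04*v + 2.53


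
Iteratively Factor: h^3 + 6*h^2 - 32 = (h + 4)*(h^2 + 2*h - 8) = (h + 4)^2*(h - 2)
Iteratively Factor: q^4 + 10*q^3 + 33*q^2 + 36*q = (q + 4)*(q^3 + 6*q^2 + 9*q) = (q + 3)*(q + 4)*(q^2 + 3*q) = (q + 3)^2*(q + 4)*(q)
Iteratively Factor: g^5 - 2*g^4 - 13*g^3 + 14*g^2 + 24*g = (g + 1)*(g^4 - 3*g^3 - 10*g^2 + 24*g) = (g - 2)*(g + 1)*(g^3 - g^2 - 12*g) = g*(g - 2)*(g + 1)*(g^2 - g - 12) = g*(g - 4)*(g - 2)*(g + 1)*(g + 3)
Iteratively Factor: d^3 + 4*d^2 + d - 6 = (d - 1)*(d^2 + 5*d + 6) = (d - 1)*(d + 2)*(d + 3)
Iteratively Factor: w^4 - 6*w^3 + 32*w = (w)*(w^3 - 6*w^2 + 32) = w*(w - 4)*(w^2 - 2*w - 8) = w*(w - 4)*(w + 2)*(w - 4)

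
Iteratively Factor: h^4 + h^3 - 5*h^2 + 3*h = (h)*(h^3 + h^2 - 5*h + 3) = h*(h - 1)*(h^2 + 2*h - 3) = h*(h - 1)*(h + 3)*(h - 1)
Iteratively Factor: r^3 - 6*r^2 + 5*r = (r - 1)*(r^2 - 5*r) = r*(r - 1)*(r - 5)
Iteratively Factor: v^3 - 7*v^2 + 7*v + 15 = (v - 5)*(v^2 - 2*v - 3) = (v - 5)*(v - 3)*(v + 1)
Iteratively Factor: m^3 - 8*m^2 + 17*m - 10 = (m - 1)*(m^2 - 7*m + 10) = (m - 2)*(m - 1)*(m - 5)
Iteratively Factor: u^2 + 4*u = (u)*(u + 4)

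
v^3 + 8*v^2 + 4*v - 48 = (v - 2)*(v + 4)*(v + 6)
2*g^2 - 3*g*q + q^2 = (-2*g + q)*(-g + q)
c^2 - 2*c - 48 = (c - 8)*(c + 6)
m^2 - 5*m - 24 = (m - 8)*(m + 3)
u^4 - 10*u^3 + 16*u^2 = u^2*(u - 8)*(u - 2)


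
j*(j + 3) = j^2 + 3*j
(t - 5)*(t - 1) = t^2 - 6*t + 5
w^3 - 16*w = w*(w - 4)*(w + 4)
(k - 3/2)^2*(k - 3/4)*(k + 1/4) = k^4 - 7*k^3/2 + 57*k^2/16 - 9*k/16 - 27/64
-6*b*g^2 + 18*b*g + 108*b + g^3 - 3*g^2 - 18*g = (-6*b + g)*(g - 6)*(g + 3)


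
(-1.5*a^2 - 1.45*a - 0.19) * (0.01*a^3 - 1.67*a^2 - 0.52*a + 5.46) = -0.015*a^5 + 2.4905*a^4 + 3.1996*a^3 - 7.1187*a^2 - 7.8182*a - 1.0374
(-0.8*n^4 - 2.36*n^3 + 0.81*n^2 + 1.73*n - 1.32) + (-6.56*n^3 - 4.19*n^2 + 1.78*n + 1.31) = -0.8*n^4 - 8.92*n^3 - 3.38*n^2 + 3.51*n - 0.01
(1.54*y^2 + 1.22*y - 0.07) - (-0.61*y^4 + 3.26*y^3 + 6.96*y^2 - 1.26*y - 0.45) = 0.61*y^4 - 3.26*y^3 - 5.42*y^2 + 2.48*y + 0.38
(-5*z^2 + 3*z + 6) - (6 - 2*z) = -5*z^2 + 5*z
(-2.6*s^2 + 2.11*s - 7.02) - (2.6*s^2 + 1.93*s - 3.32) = -5.2*s^2 + 0.18*s - 3.7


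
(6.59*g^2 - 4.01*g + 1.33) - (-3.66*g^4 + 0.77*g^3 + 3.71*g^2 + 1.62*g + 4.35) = 3.66*g^4 - 0.77*g^3 + 2.88*g^2 - 5.63*g - 3.02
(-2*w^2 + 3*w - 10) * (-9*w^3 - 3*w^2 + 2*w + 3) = 18*w^5 - 21*w^4 + 77*w^3 + 30*w^2 - 11*w - 30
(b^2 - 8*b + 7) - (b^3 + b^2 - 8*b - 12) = 19 - b^3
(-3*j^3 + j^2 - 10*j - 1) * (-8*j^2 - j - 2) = 24*j^5 - 5*j^4 + 85*j^3 + 16*j^2 + 21*j + 2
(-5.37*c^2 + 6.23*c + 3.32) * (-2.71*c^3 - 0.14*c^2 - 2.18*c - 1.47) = 14.5527*c^5 - 16.1315*c^4 + 1.8372*c^3 - 6.1523*c^2 - 16.3957*c - 4.8804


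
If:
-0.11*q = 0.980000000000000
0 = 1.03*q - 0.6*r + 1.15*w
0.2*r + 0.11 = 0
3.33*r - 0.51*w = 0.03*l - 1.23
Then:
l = -150.82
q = -8.91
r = -0.55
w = 7.69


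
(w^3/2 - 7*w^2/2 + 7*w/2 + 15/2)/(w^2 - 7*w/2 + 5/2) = (w^3 - 7*w^2 + 7*w + 15)/(2*w^2 - 7*w + 5)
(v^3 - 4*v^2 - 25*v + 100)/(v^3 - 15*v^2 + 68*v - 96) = (v^2 - 25)/(v^2 - 11*v + 24)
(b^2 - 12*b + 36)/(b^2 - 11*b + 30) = (b - 6)/(b - 5)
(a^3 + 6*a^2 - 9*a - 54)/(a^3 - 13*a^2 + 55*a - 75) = (a^2 + 9*a + 18)/(a^2 - 10*a + 25)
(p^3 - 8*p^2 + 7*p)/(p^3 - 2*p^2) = (p^2 - 8*p + 7)/(p*(p - 2))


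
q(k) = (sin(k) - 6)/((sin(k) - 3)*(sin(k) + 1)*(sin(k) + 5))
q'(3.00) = 0.31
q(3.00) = 0.35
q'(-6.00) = -0.23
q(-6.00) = 0.31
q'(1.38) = -0.01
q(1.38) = 0.21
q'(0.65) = -0.11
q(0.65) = 0.25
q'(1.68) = 0.01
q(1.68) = 0.21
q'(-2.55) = 1.84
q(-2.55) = 0.94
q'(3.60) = 1.24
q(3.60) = 0.74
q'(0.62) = -0.12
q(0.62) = 0.25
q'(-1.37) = -216.15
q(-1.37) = 21.71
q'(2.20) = 0.06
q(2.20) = 0.23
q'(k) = -(sin(k) - 6)*cos(k)/((sin(k) - 3)*(sin(k) + 1)*(sin(k) + 5)^2) - (sin(k) - 6)*cos(k)/((sin(k) - 3)*(sin(k) + 1)^2*(sin(k) + 5)) - (sin(k) - 6)*cos(k)/((sin(k) - 3)^2*(sin(k) + 1)*(sin(k) + 5)) + cos(k)/((sin(k) - 3)*(sin(k) + 1)*(sin(k) + 5))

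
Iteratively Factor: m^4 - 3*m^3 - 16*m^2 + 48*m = (m - 4)*(m^3 + m^2 - 12*m) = (m - 4)*(m + 4)*(m^2 - 3*m) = m*(m - 4)*(m + 4)*(m - 3)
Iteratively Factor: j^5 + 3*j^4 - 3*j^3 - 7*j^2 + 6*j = (j)*(j^4 + 3*j^3 - 3*j^2 - 7*j + 6) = j*(j - 1)*(j^3 + 4*j^2 + j - 6) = j*(j - 1)^2*(j^2 + 5*j + 6) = j*(j - 1)^2*(j + 2)*(j + 3)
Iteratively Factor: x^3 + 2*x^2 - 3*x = (x + 3)*(x^2 - x) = x*(x + 3)*(x - 1)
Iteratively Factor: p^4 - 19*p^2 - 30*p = (p + 3)*(p^3 - 3*p^2 - 10*p) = (p - 5)*(p + 3)*(p^2 + 2*p) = p*(p - 5)*(p + 3)*(p + 2)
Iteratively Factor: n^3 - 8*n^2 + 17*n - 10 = (n - 1)*(n^2 - 7*n + 10) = (n - 2)*(n - 1)*(n - 5)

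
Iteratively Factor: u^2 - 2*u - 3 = (u + 1)*(u - 3)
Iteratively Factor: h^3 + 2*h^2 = (h)*(h^2 + 2*h) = h*(h + 2)*(h)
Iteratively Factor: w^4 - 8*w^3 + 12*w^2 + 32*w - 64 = (w + 2)*(w^3 - 10*w^2 + 32*w - 32) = (w - 4)*(w + 2)*(w^2 - 6*w + 8) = (w - 4)^2*(w + 2)*(w - 2)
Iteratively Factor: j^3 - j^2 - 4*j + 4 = (j + 2)*(j^2 - 3*j + 2) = (j - 1)*(j + 2)*(j - 2)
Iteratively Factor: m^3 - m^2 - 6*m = (m - 3)*(m^2 + 2*m) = (m - 3)*(m + 2)*(m)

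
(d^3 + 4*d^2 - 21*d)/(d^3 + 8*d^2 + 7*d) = (d - 3)/(d + 1)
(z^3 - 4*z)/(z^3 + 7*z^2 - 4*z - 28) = z/(z + 7)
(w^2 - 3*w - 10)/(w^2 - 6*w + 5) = (w + 2)/(w - 1)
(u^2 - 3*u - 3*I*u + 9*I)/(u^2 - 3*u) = (u - 3*I)/u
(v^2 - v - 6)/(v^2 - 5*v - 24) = (-v^2 + v + 6)/(-v^2 + 5*v + 24)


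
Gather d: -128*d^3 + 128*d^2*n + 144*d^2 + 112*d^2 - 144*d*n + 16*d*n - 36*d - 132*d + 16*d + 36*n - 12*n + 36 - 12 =-128*d^3 + d^2*(128*n + 256) + d*(-128*n - 152) + 24*n + 24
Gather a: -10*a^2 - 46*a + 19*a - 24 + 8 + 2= -10*a^2 - 27*a - 14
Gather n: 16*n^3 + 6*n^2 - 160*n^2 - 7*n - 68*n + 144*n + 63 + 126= 16*n^3 - 154*n^2 + 69*n + 189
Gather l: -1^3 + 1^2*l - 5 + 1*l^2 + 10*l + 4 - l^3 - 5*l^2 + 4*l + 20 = -l^3 - 4*l^2 + 15*l + 18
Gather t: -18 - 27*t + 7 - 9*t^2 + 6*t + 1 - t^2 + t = -10*t^2 - 20*t - 10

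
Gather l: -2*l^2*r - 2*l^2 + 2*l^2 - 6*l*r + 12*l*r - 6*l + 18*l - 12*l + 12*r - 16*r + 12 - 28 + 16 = -2*l^2*r + 6*l*r - 4*r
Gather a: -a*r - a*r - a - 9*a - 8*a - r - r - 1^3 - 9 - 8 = a*(-2*r - 18) - 2*r - 18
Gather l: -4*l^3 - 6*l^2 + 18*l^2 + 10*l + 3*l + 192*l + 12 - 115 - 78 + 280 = -4*l^3 + 12*l^2 + 205*l + 99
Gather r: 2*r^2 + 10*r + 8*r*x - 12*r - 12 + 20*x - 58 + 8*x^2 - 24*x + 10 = 2*r^2 + r*(8*x - 2) + 8*x^2 - 4*x - 60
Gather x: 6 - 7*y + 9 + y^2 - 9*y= y^2 - 16*y + 15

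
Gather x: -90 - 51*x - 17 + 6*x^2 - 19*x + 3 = 6*x^2 - 70*x - 104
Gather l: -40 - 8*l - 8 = -8*l - 48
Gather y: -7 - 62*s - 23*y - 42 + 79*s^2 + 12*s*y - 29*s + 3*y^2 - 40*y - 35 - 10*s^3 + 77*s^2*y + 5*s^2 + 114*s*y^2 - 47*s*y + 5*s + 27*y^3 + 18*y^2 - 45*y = -10*s^3 + 84*s^2 - 86*s + 27*y^3 + y^2*(114*s + 21) + y*(77*s^2 - 35*s - 108) - 84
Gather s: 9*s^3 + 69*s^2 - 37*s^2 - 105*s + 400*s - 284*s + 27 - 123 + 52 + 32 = 9*s^3 + 32*s^2 + 11*s - 12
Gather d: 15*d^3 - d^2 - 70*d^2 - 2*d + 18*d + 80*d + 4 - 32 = 15*d^3 - 71*d^2 + 96*d - 28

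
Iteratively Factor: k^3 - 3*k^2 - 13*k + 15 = (k + 3)*(k^2 - 6*k + 5) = (k - 1)*(k + 3)*(k - 5)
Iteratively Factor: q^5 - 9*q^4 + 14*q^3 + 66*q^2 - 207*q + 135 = (q - 1)*(q^4 - 8*q^3 + 6*q^2 + 72*q - 135) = (q - 1)*(q + 3)*(q^3 - 11*q^2 + 39*q - 45) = (q - 5)*(q - 1)*(q + 3)*(q^2 - 6*q + 9) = (q - 5)*(q - 3)*(q - 1)*(q + 3)*(q - 3)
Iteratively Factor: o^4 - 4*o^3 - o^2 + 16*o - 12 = (o - 2)*(o^3 - 2*o^2 - 5*o + 6) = (o - 3)*(o - 2)*(o^2 + o - 2) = (o - 3)*(o - 2)*(o + 2)*(o - 1)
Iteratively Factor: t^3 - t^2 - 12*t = (t)*(t^2 - t - 12) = t*(t - 4)*(t + 3)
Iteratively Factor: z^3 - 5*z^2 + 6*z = (z - 2)*(z^2 - 3*z) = (z - 3)*(z - 2)*(z)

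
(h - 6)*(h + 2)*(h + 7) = h^3 + 3*h^2 - 40*h - 84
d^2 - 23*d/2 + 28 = (d - 8)*(d - 7/2)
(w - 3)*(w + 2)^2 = w^3 + w^2 - 8*w - 12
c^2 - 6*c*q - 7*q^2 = (c - 7*q)*(c + q)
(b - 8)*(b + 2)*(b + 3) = b^3 - 3*b^2 - 34*b - 48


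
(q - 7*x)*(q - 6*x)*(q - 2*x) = q^3 - 15*q^2*x + 68*q*x^2 - 84*x^3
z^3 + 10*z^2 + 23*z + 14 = (z + 1)*(z + 2)*(z + 7)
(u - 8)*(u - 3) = u^2 - 11*u + 24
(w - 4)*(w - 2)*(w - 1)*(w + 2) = w^4 - 5*w^3 + 20*w - 16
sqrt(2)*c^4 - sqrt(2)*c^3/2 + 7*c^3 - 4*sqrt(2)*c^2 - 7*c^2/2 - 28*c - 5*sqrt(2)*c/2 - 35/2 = (c - 5/2)*(c + 1)*(c + 7*sqrt(2)/2)*(sqrt(2)*c + sqrt(2))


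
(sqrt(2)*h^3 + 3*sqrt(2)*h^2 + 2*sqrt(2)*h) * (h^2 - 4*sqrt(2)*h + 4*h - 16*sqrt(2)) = sqrt(2)*h^5 - 8*h^4 + 7*sqrt(2)*h^4 - 56*h^3 + 14*sqrt(2)*h^3 - 112*h^2 + 8*sqrt(2)*h^2 - 64*h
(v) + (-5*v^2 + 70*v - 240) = -5*v^2 + 71*v - 240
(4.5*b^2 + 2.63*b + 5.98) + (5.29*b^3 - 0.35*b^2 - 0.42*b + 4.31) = 5.29*b^3 + 4.15*b^2 + 2.21*b + 10.29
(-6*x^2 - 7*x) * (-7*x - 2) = 42*x^3 + 61*x^2 + 14*x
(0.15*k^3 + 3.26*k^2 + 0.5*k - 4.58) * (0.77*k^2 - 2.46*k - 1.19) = 0.1155*k^5 + 2.1412*k^4 - 7.8131*k^3 - 8.636*k^2 + 10.6718*k + 5.4502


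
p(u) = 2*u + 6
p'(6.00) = 2.00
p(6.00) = 18.00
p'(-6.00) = 2.00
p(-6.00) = -6.00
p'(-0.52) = 2.00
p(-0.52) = 4.96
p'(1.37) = 2.00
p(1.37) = 8.74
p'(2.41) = 2.00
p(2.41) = 10.82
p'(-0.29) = 2.00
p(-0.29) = 5.42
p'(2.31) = 2.00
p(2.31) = 10.62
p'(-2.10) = 2.00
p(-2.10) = 1.80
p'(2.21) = 2.00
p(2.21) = 10.42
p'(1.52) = 2.00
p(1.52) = 9.04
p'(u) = 2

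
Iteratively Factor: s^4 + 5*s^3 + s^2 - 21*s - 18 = (s + 1)*(s^3 + 4*s^2 - 3*s - 18) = (s + 1)*(s + 3)*(s^2 + s - 6) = (s - 2)*(s + 1)*(s + 3)*(s + 3)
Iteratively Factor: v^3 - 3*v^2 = (v)*(v^2 - 3*v) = v*(v - 3)*(v)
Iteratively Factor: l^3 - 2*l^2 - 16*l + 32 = (l - 4)*(l^2 + 2*l - 8) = (l - 4)*(l + 4)*(l - 2)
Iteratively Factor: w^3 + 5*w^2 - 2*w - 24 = (w + 4)*(w^2 + w - 6) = (w - 2)*(w + 4)*(w + 3)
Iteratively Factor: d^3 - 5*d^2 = (d)*(d^2 - 5*d) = d^2*(d - 5)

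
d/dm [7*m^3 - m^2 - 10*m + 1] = 21*m^2 - 2*m - 10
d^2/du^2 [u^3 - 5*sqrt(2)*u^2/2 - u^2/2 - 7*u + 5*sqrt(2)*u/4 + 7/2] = 6*u - 5*sqrt(2) - 1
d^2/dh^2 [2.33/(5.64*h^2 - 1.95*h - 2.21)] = (148.232736*h^2 - 51.25068*h - 2.33*(11.28*h - 1.95)*(22.56*h - 3.9) - 58.084104)/(-5.64*h^2 + 1.95*h + 2.21)^3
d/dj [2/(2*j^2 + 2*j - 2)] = (-2*j - 1)/(j^2 + j - 1)^2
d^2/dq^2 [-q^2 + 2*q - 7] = -2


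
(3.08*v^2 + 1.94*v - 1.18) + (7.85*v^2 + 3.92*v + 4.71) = 10.93*v^2 + 5.86*v + 3.53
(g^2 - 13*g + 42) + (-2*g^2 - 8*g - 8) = -g^2 - 21*g + 34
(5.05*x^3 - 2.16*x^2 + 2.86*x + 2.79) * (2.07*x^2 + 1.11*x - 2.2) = 10.4535*x^5 + 1.1343*x^4 - 7.5874*x^3 + 13.7019*x^2 - 3.1951*x - 6.138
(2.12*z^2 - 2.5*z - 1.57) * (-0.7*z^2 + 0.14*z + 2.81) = -1.484*z^4 + 2.0468*z^3 + 6.7062*z^2 - 7.2448*z - 4.4117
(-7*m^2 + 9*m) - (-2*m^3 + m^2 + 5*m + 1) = 2*m^3 - 8*m^2 + 4*m - 1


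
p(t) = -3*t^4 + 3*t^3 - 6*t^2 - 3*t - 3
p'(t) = -12*t^3 + 9*t^2 - 12*t - 3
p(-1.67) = -52.03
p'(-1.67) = 98.03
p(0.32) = -4.51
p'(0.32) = -6.31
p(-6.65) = -6997.51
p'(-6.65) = 4003.76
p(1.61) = -31.02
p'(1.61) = -49.07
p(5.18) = -1922.49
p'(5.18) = -1491.57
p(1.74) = -38.08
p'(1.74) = -59.85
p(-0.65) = -4.94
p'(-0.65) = 11.90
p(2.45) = -110.34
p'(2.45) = -154.85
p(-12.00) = -68223.00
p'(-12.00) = 22173.00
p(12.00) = -57927.00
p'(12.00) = -19587.00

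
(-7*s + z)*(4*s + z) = -28*s^2 - 3*s*z + z^2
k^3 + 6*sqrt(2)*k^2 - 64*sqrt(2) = (k - 2*sqrt(2))*(k + 4*sqrt(2))^2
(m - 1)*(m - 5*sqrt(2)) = m^2 - 5*sqrt(2)*m - m + 5*sqrt(2)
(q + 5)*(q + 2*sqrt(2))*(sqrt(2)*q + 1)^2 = 2*q^4 + 6*sqrt(2)*q^3 + 10*q^3 + 9*q^2 + 30*sqrt(2)*q^2 + 2*sqrt(2)*q + 45*q + 10*sqrt(2)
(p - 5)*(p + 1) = p^2 - 4*p - 5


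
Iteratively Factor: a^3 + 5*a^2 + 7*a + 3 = (a + 1)*(a^2 + 4*a + 3) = (a + 1)^2*(a + 3)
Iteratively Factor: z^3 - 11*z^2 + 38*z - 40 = (z - 4)*(z^2 - 7*z + 10) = (z - 4)*(z - 2)*(z - 5)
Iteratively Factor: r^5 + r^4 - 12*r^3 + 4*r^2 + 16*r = (r - 2)*(r^4 + 3*r^3 - 6*r^2 - 8*r) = (r - 2)^2*(r^3 + 5*r^2 + 4*r) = r*(r - 2)^2*(r^2 + 5*r + 4) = r*(r - 2)^2*(r + 1)*(r + 4)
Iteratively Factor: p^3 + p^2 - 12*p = (p + 4)*(p^2 - 3*p) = (p - 3)*(p + 4)*(p)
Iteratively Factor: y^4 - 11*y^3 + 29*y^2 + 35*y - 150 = (y - 5)*(y^3 - 6*y^2 - y + 30) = (y - 5)^2*(y^2 - y - 6) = (y - 5)^2*(y - 3)*(y + 2)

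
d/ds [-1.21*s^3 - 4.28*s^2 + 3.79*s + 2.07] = -3.63*s^2 - 8.56*s + 3.79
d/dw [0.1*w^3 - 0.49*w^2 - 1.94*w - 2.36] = 0.3*w^2 - 0.98*w - 1.94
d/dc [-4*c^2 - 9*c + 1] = -8*c - 9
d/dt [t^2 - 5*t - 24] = 2*t - 5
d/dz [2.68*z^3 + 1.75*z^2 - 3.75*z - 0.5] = 8.04*z^2 + 3.5*z - 3.75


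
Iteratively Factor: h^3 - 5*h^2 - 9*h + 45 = (h - 5)*(h^2 - 9) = (h - 5)*(h + 3)*(h - 3)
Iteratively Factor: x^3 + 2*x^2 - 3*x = (x + 3)*(x^2 - x) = x*(x + 3)*(x - 1)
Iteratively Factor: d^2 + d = (d + 1)*(d)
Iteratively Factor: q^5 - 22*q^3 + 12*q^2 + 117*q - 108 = (q - 1)*(q^4 + q^3 - 21*q^2 - 9*q + 108) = (q - 1)*(q + 3)*(q^3 - 2*q^2 - 15*q + 36) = (q - 3)*(q - 1)*(q + 3)*(q^2 + q - 12) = (q - 3)^2*(q - 1)*(q + 3)*(q + 4)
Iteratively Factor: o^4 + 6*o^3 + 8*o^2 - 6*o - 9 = (o - 1)*(o^3 + 7*o^2 + 15*o + 9) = (o - 1)*(o + 1)*(o^2 + 6*o + 9) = (o - 1)*(o + 1)*(o + 3)*(o + 3)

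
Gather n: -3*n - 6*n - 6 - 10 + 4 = -9*n - 12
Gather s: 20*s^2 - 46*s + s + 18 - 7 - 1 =20*s^2 - 45*s + 10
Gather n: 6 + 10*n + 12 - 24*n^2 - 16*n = -24*n^2 - 6*n + 18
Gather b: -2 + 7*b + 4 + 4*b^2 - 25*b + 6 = 4*b^2 - 18*b + 8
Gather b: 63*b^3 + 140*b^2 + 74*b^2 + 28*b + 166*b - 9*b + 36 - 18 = 63*b^3 + 214*b^2 + 185*b + 18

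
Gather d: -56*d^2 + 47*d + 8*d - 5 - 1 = -56*d^2 + 55*d - 6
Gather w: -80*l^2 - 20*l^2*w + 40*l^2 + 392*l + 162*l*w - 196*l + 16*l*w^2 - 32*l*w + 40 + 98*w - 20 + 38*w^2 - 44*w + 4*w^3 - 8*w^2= -40*l^2 + 196*l + 4*w^3 + w^2*(16*l + 30) + w*(-20*l^2 + 130*l + 54) + 20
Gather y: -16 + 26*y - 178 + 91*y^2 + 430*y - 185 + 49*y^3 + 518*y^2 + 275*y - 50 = 49*y^3 + 609*y^2 + 731*y - 429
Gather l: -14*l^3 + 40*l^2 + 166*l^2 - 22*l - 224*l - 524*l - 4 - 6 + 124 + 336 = -14*l^3 + 206*l^2 - 770*l + 450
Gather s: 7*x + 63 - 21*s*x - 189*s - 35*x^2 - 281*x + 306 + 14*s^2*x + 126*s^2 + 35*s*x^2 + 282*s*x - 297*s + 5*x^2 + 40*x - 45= s^2*(14*x + 126) + s*(35*x^2 + 261*x - 486) - 30*x^2 - 234*x + 324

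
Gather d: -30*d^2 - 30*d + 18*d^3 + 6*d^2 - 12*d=18*d^3 - 24*d^2 - 42*d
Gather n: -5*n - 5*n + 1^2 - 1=-10*n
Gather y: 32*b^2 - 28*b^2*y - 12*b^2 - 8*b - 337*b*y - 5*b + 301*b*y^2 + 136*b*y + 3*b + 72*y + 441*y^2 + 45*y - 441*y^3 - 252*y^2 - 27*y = 20*b^2 - 10*b - 441*y^3 + y^2*(301*b + 189) + y*(-28*b^2 - 201*b + 90)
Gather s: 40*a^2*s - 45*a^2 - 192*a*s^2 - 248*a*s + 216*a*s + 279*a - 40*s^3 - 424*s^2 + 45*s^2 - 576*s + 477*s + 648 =-45*a^2 + 279*a - 40*s^3 + s^2*(-192*a - 379) + s*(40*a^2 - 32*a - 99) + 648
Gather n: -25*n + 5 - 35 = -25*n - 30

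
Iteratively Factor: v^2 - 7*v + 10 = (v - 2)*(v - 5)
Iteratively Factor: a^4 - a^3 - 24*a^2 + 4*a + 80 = (a + 4)*(a^3 - 5*a^2 - 4*a + 20) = (a - 5)*(a + 4)*(a^2 - 4) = (a - 5)*(a - 2)*(a + 4)*(a + 2)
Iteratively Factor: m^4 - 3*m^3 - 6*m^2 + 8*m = (m + 2)*(m^3 - 5*m^2 + 4*m) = (m - 1)*(m + 2)*(m^2 - 4*m) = m*(m - 1)*(m + 2)*(m - 4)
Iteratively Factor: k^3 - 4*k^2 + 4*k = (k - 2)*(k^2 - 2*k) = (k - 2)^2*(k)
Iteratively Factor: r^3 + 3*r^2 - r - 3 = (r + 3)*(r^2 - 1) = (r + 1)*(r + 3)*(r - 1)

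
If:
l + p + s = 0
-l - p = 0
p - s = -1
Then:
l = 1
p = -1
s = 0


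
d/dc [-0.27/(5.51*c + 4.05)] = 1.4877/(5.51*c + 4.05)^2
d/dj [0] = 0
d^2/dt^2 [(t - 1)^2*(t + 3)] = 6*t + 2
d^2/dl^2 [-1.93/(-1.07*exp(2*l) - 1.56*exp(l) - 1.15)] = (1.93*(2.14*exp(l) + 1.56)*(4.28*exp(l) + 3.12)*exp(l) - (8.2604*exp(l) + 3.0108)*(1.07*exp(2*l) + 1.56*exp(l) + 1.15))*exp(l)/(1.07*exp(2*l) + 1.56*exp(l) + 1.15)^3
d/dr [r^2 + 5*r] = 2*r + 5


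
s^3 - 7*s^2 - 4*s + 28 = (s - 7)*(s - 2)*(s + 2)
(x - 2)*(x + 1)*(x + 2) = x^3 + x^2 - 4*x - 4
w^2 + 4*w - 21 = (w - 3)*(w + 7)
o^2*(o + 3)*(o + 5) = o^4 + 8*o^3 + 15*o^2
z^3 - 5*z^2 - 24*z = z*(z - 8)*(z + 3)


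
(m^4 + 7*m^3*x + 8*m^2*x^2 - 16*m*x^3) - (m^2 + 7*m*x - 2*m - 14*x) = m^4 + 7*m^3*x + 8*m^2*x^2 - m^2 - 16*m*x^3 - 7*m*x + 2*m + 14*x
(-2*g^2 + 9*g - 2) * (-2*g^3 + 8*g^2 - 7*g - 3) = 4*g^5 - 34*g^4 + 90*g^3 - 73*g^2 - 13*g + 6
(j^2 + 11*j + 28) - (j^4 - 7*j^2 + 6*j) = -j^4 + 8*j^2 + 5*j + 28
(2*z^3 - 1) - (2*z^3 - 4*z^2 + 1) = 4*z^2 - 2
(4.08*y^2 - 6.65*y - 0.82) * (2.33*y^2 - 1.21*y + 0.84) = 9.5064*y^4 - 20.4313*y^3 + 9.5631*y^2 - 4.5938*y - 0.6888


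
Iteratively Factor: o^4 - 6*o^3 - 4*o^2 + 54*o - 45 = (o - 1)*(o^3 - 5*o^2 - 9*o + 45) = (o - 5)*(o - 1)*(o^2 - 9) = (o - 5)*(o - 1)*(o + 3)*(o - 3)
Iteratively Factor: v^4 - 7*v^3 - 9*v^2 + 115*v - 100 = (v - 1)*(v^3 - 6*v^2 - 15*v + 100) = (v - 1)*(v + 4)*(v^2 - 10*v + 25) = (v - 5)*(v - 1)*(v + 4)*(v - 5)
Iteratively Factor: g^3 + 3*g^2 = (g)*(g^2 + 3*g) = g^2*(g + 3)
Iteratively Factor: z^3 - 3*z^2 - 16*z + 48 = (z + 4)*(z^2 - 7*z + 12) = (z - 4)*(z + 4)*(z - 3)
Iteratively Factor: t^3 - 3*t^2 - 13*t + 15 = (t + 3)*(t^2 - 6*t + 5) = (t - 5)*(t + 3)*(t - 1)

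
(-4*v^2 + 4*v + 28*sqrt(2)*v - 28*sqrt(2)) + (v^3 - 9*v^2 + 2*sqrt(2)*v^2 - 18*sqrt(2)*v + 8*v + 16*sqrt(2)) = v^3 - 13*v^2 + 2*sqrt(2)*v^2 + 12*v + 10*sqrt(2)*v - 12*sqrt(2)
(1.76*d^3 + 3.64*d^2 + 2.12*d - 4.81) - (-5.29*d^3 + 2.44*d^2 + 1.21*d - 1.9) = 7.05*d^3 + 1.2*d^2 + 0.91*d - 2.91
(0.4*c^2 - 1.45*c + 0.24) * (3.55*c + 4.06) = 1.42*c^3 - 3.5235*c^2 - 5.035*c + 0.9744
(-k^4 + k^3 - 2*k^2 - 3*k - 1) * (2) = -2*k^4 + 2*k^3 - 4*k^2 - 6*k - 2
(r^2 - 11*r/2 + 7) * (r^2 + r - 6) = r^4 - 9*r^3/2 - 9*r^2/2 + 40*r - 42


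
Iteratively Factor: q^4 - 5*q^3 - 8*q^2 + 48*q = (q - 4)*(q^3 - q^2 - 12*q) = q*(q - 4)*(q^2 - q - 12) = q*(q - 4)*(q + 3)*(q - 4)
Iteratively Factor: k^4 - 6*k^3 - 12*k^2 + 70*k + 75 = (k + 3)*(k^3 - 9*k^2 + 15*k + 25) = (k + 1)*(k + 3)*(k^2 - 10*k + 25) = (k - 5)*(k + 1)*(k + 3)*(k - 5)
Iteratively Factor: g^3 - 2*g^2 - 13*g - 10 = (g - 5)*(g^2 + 3*g + 2) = (g - 5)*(g + 1)*(g + 2)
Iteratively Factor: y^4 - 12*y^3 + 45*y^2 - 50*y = (y - 5)*(y^3 - 7*y^2 + 10*y) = (y - 5)*(y - 2)*(y^2 - 5*y) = (y - 5)^2*(y - 2)*(y)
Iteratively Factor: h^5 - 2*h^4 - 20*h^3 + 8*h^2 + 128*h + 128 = (h + 2)*(h^4 - 4*h^3 - 12*h^2 + 32*h + 64) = (h + 2)^2*(h^3 - 6*h^2 + 32) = (h - 4)*(h + 2)^2*(h^2 - 2*h - 8) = (h - 4)^2*(h + 2)^2*(h + 2)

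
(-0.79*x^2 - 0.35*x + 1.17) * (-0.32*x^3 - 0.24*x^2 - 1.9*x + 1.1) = 0.2528*x^5 + 0.3016*x^4 + 1.2106*x^3 - 0.4848*x^2 - 2.608*x + 1.287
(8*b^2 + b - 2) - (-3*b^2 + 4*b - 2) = 11*b^2 - 3*b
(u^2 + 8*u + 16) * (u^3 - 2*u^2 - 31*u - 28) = u^5 + 6*u^4 - 31*u^3 - 308*u^2 - 720*u - 448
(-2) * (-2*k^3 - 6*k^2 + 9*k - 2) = 4*k^3 + 12*k^2 - 18*k + 4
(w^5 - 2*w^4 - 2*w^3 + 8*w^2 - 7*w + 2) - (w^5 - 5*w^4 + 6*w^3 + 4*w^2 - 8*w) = 3*w^4 - 8*w^3 + 4*w^2 + w + 2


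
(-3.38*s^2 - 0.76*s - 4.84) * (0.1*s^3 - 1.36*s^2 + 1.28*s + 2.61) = -0.338*s^5 + 4.5208*s^4 - 3.7768*s^3 - 3.2122*s^2 - 8.1788*s - 12.6324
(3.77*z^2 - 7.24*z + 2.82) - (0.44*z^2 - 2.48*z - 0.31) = 3.33*z^2 - 4.76*z + 3.13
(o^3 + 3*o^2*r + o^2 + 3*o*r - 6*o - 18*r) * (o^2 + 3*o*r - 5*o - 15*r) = o^5 + 6*o^4*r - 4*o^4 + 9*o^3*r^2 - 24*o^3*r - 11*o^3 - 36*o^2*r^2 - 66*o^2*r + 30*o^2 - 99*o*r^2 + 180*o*r + 270*r^2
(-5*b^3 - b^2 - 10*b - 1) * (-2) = 10*b^3 + 2*b^2 + 20*b + 2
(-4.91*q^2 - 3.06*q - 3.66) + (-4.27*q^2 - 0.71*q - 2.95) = -9.18*q^2 - 3.77*q - 6.61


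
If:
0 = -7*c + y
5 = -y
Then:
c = -5/7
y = -5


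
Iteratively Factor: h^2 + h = (h + 1)*(h)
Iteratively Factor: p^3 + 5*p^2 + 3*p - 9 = (p + 3)*(p^2 + 2*p - 3) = (p - 1)*(p + 3)*(p + 3)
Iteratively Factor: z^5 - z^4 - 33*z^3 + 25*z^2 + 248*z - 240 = (z + 4)*(z^4 - 5*z^3 - 13*z^2 + 77*z - 60) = (z - 5)*(z + 4)*(z^3 - 13*z + 12) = (z - 5)*(z - 3)*(z + 4)*(z^2 + 3*z - 4) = (z - 5)*(z - 3)*(z - 1)*(z + 4)*(z + 4)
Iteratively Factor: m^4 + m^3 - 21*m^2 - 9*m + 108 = (m - 3)*(m^3 + 4*m^2 - 9*m - 36) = (m - 3)^2*(m^2 + 7*m + 12) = (m - 3)^2*(m + 3)*(m + 4)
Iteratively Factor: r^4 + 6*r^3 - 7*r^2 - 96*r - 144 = (r - 4)*(r^3 + 10*r^2 + 33*r + 36) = (r - 4)*(r + 3)*(r^2 + 7*r + 12) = (r - 4)*(r + 3)*(r + 4)*(r + 3)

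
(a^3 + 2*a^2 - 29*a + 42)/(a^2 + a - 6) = (a^2 + 4*a - 21)/(a + 3)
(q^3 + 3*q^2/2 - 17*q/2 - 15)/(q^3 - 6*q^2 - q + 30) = (q + 5/2)/(q - 5)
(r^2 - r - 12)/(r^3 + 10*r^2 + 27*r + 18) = (r - 4)/(r^2 + 7*r + 6)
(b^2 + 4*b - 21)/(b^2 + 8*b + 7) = (b - 3)/(b + 1)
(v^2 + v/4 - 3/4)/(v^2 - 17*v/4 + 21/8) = 2*(v + 1)/(2*v - 7)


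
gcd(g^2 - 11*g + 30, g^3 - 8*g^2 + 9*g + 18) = g - 6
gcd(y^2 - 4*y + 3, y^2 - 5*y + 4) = y - 1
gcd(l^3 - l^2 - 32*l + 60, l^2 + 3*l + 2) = 1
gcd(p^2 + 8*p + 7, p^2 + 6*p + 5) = p + 1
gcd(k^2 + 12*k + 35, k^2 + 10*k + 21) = k + 7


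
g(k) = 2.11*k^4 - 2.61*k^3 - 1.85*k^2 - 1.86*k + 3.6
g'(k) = 8.44*k^3 - 7.83*k^2 - 3.7*k - 1.86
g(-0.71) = 5.46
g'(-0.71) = -6.20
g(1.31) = -1.66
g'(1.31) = -1.17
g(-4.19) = 821.24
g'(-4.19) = -744.67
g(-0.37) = 4.21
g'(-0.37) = -1.99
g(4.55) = 615.32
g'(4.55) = 614.22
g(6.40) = 2771.72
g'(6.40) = 1866.24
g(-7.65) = 8304.56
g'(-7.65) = -4210.35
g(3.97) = 327.89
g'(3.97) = 388.14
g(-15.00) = 115242.75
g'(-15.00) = -30193.11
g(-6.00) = 3246.48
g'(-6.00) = -2084.58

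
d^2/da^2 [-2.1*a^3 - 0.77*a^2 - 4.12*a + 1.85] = -12.6*a - 1.54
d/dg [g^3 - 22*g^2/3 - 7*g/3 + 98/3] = 3*g^2 - 44*g/3 - 7/3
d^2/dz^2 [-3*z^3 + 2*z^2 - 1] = 4 - 18*z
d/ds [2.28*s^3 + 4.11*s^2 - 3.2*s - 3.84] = 6.84*s^2 + 8.22*s - 3.2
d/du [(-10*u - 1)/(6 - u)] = -61/(u - 6)^2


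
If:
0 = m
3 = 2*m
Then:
No Solution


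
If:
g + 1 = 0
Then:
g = -1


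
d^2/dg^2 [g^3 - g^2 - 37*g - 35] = 6*g - 2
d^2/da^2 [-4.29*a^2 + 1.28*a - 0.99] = -8.58000000000000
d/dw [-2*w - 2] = -2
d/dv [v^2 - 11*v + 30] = 2*v - 11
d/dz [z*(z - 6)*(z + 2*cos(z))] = -z*(z - 6)*(2*sin(z) - 1) + z*(z + 2*cos(z)) + (z - 6)*(z + 2*cos(z))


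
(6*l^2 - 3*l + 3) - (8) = 6*l^2 - 3*l - 5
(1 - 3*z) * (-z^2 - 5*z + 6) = 3*z^3 + 14*z^2 - 23*z + 6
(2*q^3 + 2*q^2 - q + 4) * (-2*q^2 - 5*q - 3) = -4*q^5 - 14*q^4 - 14*q^3 - 9*q^2 - 17*q - 12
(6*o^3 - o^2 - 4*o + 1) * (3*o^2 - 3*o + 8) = 18*o^5 - 21*o^4 + 39*o^3 + 7*o^2 - 35*o + 8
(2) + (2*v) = 2*v + 2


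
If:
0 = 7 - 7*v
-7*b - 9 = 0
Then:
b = -9/7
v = 1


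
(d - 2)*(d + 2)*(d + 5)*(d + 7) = d^4 + 12*d^3 + 31*d^2 - 48*d - 140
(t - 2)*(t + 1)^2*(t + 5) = t^4 + 5*t^3 - 3*t^2 - 17*t - 10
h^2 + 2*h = h*(h + 2)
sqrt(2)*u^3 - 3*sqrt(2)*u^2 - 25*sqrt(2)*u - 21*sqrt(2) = (u - 7)*(u + 3)*(sqrt(2)*u + sqrt(2))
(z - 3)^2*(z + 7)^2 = z^4 + 8*z^3 - 26*z^2 - 168*z + 441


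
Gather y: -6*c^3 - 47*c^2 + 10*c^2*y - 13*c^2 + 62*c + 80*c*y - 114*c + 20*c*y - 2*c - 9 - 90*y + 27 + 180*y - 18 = -6*c^3 - 60*c^2 - 54*c + y*(10*c^2 + 100*c + 90)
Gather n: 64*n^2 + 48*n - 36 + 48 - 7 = 64*n^2 + 48*n + 5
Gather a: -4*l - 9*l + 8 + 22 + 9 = 39 - 13*l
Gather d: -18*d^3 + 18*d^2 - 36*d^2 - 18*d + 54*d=-18*d^3 - 18*d^2 + 36*d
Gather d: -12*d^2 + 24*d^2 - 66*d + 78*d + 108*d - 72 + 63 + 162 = 12*d^2 + 120*d + 153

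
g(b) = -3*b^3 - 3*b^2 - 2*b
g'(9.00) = -785.00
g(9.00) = -2448.00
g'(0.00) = -2.00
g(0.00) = 0.00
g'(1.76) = -40.44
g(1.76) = -29.17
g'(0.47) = -6.81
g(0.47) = -1.91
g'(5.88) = -348.45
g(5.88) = -725.38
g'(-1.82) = -20.89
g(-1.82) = 11.79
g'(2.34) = -65.32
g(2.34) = -59.55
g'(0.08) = -2.54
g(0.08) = -0.18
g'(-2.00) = -26.00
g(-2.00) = 16.00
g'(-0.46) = -1.14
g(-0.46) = 0.58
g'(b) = -9*b^2 - 6*b - 2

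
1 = 1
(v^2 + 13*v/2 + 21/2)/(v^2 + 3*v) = (v + 7/2)/v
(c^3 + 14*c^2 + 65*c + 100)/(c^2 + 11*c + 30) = (c^2 + 9*c + 20)/(c + 6)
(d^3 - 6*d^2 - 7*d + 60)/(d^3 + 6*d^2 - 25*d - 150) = (d^2 - d - 12)/(d^2 + 11*d + 30)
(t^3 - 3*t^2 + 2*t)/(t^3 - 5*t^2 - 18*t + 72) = t*(t^2 - 3*t + 2)/(t^3 - 5*t^2 - 18*t + 72)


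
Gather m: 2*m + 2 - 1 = 2*m + 1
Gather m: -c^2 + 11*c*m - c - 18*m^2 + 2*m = -c^2 - c - 18*m^2 + m*(11*c + 2)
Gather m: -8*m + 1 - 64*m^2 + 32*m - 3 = -64*m^2 + 24*m - 2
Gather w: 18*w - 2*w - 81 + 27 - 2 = 16*w - 56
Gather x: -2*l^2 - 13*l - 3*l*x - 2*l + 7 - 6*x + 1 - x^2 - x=-2*l^2 - 15*l - x^2 + x*(-3*l - 7) + 8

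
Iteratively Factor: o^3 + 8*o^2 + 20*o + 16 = (o + 4)*(o^2 + 4*o + 4) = (o + 2)*(o + 4)*(o + 2)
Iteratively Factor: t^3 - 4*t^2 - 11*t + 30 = (t + 3)*(t^2 - 7*t + 10) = (t - 2)*(t + 3)*(t - 5)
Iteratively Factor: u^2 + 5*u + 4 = (u + 4)*(u + 1)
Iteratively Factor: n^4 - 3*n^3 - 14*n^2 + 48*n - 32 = (n - 4)*(n^3 + n^2 - 10*n + 8) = (n - 4)*(n - 1)*(n^2 + 2*n - 8) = (n - 4)*(n - 1)*(n + 4)*(n - 2)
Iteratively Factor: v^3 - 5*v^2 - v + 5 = (v + 1)*(v^2 - 6*v + 5) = (v - 5)*(v + 1)*(v - 1)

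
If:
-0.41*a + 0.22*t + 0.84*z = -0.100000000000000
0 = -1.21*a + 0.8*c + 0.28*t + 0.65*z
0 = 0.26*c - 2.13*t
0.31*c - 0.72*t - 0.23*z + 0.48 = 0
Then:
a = -3.79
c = -4.07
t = -0.50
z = -1.84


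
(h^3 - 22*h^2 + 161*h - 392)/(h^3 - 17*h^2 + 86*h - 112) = (h - 7)/(h - 2)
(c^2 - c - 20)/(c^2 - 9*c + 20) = (c + 4)/(c - 4)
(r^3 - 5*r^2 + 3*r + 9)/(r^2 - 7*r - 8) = (r^2 - 6*r + 9)/(r - 8)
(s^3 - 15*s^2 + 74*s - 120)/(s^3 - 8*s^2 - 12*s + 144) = (s^2 - 9*s + 20)/(s^2 - 2*s - 24)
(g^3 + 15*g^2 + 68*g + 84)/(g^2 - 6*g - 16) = (g^2 + 13*g + 42)/(g - 8)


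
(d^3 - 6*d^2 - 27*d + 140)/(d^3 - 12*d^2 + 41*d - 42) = (d^2 + d - 20)/(d^2 - 5*d + 6)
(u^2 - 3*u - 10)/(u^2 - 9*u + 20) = (u + 2)/(u - 4)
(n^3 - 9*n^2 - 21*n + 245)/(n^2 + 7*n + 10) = (n^2 - 14*n + 49)/(n + 2)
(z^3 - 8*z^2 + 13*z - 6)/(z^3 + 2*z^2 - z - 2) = (z^2 - 7*z + 6)/(z^2 + 3*z + 2)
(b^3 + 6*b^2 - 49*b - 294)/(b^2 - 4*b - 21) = (b^2 + 13*b + 42)/(b + 3)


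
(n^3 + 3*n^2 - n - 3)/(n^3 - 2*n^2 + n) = (n^2 + 4*n + 3)/(n*(n - 1))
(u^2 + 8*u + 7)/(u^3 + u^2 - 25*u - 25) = (u + 7)/(u^2 - 25)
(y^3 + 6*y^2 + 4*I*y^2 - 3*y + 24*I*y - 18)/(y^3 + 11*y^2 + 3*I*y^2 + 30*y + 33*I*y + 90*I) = (y + I)/(y + 5)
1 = 1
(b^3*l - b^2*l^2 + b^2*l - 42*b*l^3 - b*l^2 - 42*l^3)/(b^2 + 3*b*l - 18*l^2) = l*(b^2 - 7*b*l + b - 7*l)/(b - 3*l)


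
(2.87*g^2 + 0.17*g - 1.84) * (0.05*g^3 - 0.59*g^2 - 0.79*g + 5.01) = 0.1435*g^5 - 1.6848*g^4 - 2.4596*g^3 + 15.33*g^2 + 2.3053*g - 9.2184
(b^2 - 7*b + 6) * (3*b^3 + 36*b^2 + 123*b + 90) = 3*b^5 + 15*b^4 - 111*b^3 - 555*b^2 + 108*b + 540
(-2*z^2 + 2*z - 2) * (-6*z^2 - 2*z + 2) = 12*z^4 - 8*z^3 + 4*z^2 + 8*z - 4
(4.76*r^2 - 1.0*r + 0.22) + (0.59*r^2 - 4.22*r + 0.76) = 5.35*r^2 - 5.22*r + 0.98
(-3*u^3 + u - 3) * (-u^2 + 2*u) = 3*u^5 - 6*u^4 - u^3 + 5*u^2 - 6*u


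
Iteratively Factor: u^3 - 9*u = (u)*(u^2 - 9) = u*(u + 3)*(u - 3)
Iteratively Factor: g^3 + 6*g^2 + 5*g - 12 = (g + 3)*(g^2 + 3*g - 4) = (g + 3)*(g + 4)*(g - 1)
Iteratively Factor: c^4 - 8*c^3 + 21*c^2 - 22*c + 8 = (c - 4)*(c^3 - 4*c^2 + 5*c - 2) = (c - 4)*(c - 1)*(c^2 - 3*c + 2) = (c - 4)*(c - 1)^2*(c - 2)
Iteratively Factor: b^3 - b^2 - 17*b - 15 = (b - 5)*(b^2 + 4*b + 3) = (b - 5)*(b + 3)*(b + 1)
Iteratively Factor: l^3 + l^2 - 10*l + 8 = (l + 4)*(l^2 - 3*l + 2) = (l - 2)*(l + 4)*(l - 1)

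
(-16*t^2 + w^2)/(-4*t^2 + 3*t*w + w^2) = (4*t - w)/(t - w)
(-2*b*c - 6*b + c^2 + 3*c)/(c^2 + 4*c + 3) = (-2*b + c)/(c + 1)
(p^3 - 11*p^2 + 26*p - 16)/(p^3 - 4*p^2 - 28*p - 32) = (p^2 - 3*p + 2)/(p^2 + 4*p + 4)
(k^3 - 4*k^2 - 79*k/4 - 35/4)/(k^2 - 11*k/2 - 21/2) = (4*k^2 + 12*k + 5)/(2*(2*k + 3))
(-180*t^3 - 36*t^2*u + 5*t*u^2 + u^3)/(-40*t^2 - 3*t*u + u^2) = (36*t^2 - u^2)/(8*t - u)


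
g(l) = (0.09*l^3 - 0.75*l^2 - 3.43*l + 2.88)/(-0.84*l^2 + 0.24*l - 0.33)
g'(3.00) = -0.33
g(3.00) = 1.64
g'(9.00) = -0.15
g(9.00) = 0.35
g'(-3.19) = -0.62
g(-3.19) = -0.34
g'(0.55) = 11.85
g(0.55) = -1.73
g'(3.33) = -0.31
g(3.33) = 1.53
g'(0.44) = 14.54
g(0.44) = -3.19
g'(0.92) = 3.96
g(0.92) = 1.02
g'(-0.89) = -4.71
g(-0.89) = -4.36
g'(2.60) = -0.33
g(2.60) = 1.77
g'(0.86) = 4.84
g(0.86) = 0.76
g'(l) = (1.68*l - 0.24)*(0.09*l^3 - 0.75*l^2 - 3.43*l + 2.88)/(-0.84*l^2 + 0.24*l - 0.33)^2 + (0.27*l^2 - 1.5*l - 3.43)/(-0.84*l^2 + 0.24*l - 0.33) = (-0.0756*l^4 + 0.0431999999999999*l^3 - 3.1503*l^2 + 5.3334*l + 0.4407)/(0.7056*l^4 - 0.4032*l^3 + 0.612*l^2 - 0.1584*l + 0.1089)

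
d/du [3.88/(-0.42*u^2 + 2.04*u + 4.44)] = (3.2592*u - 7.9152)/(-0.42*u^2 + 2.04*u + 4.44)^2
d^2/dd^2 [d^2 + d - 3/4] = 2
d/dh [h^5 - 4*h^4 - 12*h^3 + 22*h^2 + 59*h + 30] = 5*h^4 - 16*h^3 - 36*h^2 + 44*h + 59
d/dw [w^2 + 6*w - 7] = 2*w + 6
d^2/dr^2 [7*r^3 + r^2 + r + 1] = 42*r + 2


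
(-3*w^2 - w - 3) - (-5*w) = -3*w^2 + 4*w - 3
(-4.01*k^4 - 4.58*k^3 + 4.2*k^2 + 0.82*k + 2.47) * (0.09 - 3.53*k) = 14.1553*k^5 + 15.8065*k^4 - 15.2382*k^3 - 2.5166*k^2 - 8.6453*k + 0.2223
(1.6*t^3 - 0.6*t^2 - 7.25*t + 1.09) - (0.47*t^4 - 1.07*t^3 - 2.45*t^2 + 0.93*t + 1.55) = -0.47*t^4 + 2.67*t^3 + 1.85*t^2 - 8.18*t - 0.46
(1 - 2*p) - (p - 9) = 10 - 3*p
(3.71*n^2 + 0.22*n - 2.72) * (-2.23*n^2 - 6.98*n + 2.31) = -8.2733*n^4 - 26.3864*n^3 + 13.1001*n^2 + 19.4938*n - 6.2832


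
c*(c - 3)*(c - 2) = c^3 - 5*c^2 + 6*c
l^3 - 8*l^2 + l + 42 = (l - 7)*(l - 3)*(l + 2)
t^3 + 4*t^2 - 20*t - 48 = (t - 4)*(t + 2)*(t + 6)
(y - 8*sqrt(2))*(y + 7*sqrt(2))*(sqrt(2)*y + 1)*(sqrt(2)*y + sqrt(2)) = 2*y^4 - sqrt(2)*y^3 + 2*y^3 - 226*y^2 - sqrt(2)*y^2 - 226*y - 112*sqrt(2)*y - 112*sqrt(2)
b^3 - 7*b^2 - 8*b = b*(b - 8)*(b + 1)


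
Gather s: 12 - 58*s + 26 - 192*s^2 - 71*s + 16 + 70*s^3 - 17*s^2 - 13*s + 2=70*s^3 - 209*s^2 - 142*s + 56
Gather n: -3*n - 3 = -3*n - 3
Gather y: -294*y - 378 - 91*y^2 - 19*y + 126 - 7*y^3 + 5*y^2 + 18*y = -7*y^3 - 86*y^2 - 295*y - 252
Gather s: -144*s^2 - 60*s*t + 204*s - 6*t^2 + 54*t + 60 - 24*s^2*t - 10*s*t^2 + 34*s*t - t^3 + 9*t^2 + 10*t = s^2*(-24*t - 144) + s*(-10*t^2 - 26*t + 204) - t^3 + 3*t^2 + 64*t + 60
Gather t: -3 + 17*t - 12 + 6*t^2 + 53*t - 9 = 6*t^2 + 70*t - 24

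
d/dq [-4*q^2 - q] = -8*q - 1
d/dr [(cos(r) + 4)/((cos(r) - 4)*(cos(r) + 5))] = (cos(r)^2 + 8*cos(r) + 24)*sin(r)/((cos(r) - 4)^2*(cos(r) + 5)^2)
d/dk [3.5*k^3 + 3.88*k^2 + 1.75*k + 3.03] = 10.5*k^2 + 7.76*k + 1.75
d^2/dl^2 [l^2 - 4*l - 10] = 2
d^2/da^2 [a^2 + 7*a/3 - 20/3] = 2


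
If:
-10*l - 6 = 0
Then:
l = -3/5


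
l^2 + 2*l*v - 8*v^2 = (l - 2*v)*(l + 4*v)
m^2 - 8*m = m*(m - 8)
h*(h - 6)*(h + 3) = h^3 - 3*h^2 - 18*h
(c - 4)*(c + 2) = c^2 - 2*c - 8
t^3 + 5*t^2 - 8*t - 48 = (t - 3)*(t + 4)^2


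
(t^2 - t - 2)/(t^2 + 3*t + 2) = (t - 2)/(t + 2)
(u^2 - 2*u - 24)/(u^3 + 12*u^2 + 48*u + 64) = (u - 6)/(u^2 + 8*u + 16)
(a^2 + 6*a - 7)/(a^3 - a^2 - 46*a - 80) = (-a^2 - 6*a + 7)/(-a^3 + a^2 + 46*a + 80)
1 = 1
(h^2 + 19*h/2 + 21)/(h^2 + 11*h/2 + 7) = (h + 6)/(h + 2)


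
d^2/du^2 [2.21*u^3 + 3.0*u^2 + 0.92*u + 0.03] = 13.26*u + 6.0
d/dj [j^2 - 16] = 2*j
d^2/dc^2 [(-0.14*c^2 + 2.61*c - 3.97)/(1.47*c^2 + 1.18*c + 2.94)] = (11.765586*c^3 - 47.842326*c^2 - 108.99756*c + 2.73000400000001)/(3.176523*c^6 + 7.649586*c^5 + 25.199622*c^4 + 32.241376*c^3 + 50.399244*c^2 + 30.598344*c + 25.412184)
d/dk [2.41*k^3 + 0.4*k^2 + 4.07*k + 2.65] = 7.23*k^2 + 0.8*k + 4.07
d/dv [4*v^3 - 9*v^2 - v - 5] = 12*v^2 - 18*v - 1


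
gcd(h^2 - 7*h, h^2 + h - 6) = 1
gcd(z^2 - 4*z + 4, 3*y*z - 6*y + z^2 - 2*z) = z - 2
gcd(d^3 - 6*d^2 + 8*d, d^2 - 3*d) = d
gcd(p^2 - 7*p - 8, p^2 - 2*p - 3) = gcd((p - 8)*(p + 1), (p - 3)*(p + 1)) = p + 1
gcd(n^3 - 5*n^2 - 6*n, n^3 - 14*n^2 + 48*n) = n^2 - 6*n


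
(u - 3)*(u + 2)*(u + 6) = u^3 + 5*u^2 - 12*u - 36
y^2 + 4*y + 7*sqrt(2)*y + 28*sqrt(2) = (y + 4)*(y + 7*sqrt(2))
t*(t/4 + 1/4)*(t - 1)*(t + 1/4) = t^4/4 + t^3/16 - t^2/4 - t/16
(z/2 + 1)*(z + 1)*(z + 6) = z^3/2 + 9*z^2/2 + 10*z + 6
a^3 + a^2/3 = a^2*(a + 1/3)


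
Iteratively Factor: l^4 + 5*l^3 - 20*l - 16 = (l + 1)*(l^3 + 4*l^2 - 4*l - 16) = (l + 1)*(l + 4)*(l^2 - 4) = (l + 1)*(l + 2)*(l + 4)*(l - 2)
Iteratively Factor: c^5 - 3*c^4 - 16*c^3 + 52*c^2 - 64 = (c + 1)*(c^4 - 4*c^3 - 12*c^2 + 64*c - 64) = (c - 2)*(c + 1)*(c^3 - 2*c^2 - 16*c + 32) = (c - 2)*(c + 1)*(c + 4)*(c^2 - 6*c + 8) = (c - 2)^2*(c + 1)*(c + 4)*(c - 4)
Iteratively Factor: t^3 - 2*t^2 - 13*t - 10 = (t - 5)*(t^2 + 3*t + 2) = (t - 5)*(t + 1)*(t + 2)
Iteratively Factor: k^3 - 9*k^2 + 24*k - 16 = (k - 1)*(k^2 - 8*k + 16) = (k - 4)*(k - 1)*(k - 4)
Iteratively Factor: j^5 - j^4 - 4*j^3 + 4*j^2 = (j - 2)*(j^4 + j^3 - 2*j^2) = (j - 2)*(j - 1)*(j^3 + 2*j^2) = j*(j - 2)*(j - 1)*(j^2 + 2*j) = j*(j - 2)*(j - 1)*(j + 2)*(j)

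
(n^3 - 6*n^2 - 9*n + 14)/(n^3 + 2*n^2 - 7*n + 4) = (n^2 - 5*n - 14)/(n^2 + 3*n - 4)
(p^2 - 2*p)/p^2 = (p - 2)/p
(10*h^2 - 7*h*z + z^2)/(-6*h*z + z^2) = (-10*h^2 + 7*h*z - z^2)/(z*(6*h - z))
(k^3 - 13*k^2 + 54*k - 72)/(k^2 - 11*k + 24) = (k^2 - 10*k + 24)/(k - 8)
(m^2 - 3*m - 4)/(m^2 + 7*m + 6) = (m - 4)/(m + 6)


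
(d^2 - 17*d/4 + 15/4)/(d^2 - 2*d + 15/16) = 4*(d - 3)/(4*d - 3)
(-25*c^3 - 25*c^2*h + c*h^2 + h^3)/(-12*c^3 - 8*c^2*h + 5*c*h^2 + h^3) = (25*c^2 - h^2)/(12*c^2 - 4*c*h - h^2)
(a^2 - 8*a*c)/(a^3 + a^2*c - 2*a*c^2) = (a - 8*c)/(a^2 + a*c - 2*c^2)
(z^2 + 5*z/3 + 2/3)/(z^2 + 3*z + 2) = (z + 2/3)/(z + 2)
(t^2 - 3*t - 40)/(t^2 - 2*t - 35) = (t - 8)/(t - 7)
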